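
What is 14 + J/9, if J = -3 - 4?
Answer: 119/9 ≈ 13.222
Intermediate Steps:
J = -7
14 + J/9 = 14 - 7/9 = 119/9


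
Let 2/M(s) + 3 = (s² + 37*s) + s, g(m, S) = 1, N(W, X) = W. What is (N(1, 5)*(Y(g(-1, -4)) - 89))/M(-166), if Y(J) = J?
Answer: -934780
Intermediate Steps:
M(s) = 2/(-3 + s² + 38*s) (M(s) = 2/(-3 + ((s² + 37*s) + s)) = 2/(-3 + (s² + 38*s)) = 2/(-3 + s² + 38*s))
(N(1, 5)*(Y(g(-1, -4)) - 89))/M(-166) = (1*(1 - 89))/((2/(-3 + (-166)² + 38*(-166)))) = (1*(-88))/((2/(-3 + 27556 - 6308))) = -88/(2/21245) = -88/(2*(1/21245)) = -88/2/21245 = -88*21245/2 = -934780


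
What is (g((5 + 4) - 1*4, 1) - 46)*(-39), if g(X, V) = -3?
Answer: 1911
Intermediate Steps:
(g((5 + 4) - 1*4, 1) - 46)*(-39) = (-3 - 46)*(-39) = -49*(-39) = 1911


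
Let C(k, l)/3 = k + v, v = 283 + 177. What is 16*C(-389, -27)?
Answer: 3408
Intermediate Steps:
v = 460
C(k, l) = 1380 + 3*k (C(k, l) = 3*(k + 460) = 3*(460 + k) = 1380 + 3*k)
16*C(-389, -27) = 16*(1380 + 3*(-389)) = 16*(1380 - 1167) = 16*213 = 3408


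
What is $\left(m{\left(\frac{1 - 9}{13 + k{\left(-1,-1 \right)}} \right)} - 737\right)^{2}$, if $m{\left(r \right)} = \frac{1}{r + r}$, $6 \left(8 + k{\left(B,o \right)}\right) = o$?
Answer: $\frac{5009949961}{9216} \approx 5.4361 \cdot 10^{5}$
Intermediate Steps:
$k{\left(B,o \right)} = -8 + \frac{o}{6}$
$m{\left(r \right)} = \frac{1}{2 r}$
$\left(m{\left(\frac{1 - 9}{13 + k{\left(-1,-1 \right)}} \right)} - 737\right)^{2} = \left(\frac{1}{2 \frac{1 - 9}{13 + \left(-8 + \frac{1}{6} \left(-1\right)\right)}} - 737\right)^{2} = \left(\frac{1}{2 \left(- \frac{8}{13 - \frac{49}{6}}\right)} - 737\right)^{2} = \left(\frac{1}{2 \left(- \frac{8}{\frac{29}{6}}\right)} - 737\right)^{2} = \left(\frac{1}{2 \left(\left(-8\right) \frac{6}{29}\right)} - 737\right)^{2} = \left(\frac{1}{2 \left(- \frac{48}{29}\right)} - 737\right)^{2} = \left(\frac{1}{2} \left(- \frac{29}{48}\right) - 737\right)^{2} = \left(- \frac{29}{96} - 737\right)^{2} = \left(- \frac{70781}{96}\right)^{2} = \frac{5009949961}{9216}$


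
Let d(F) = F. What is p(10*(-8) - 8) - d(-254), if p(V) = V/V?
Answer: 255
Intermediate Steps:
p(V) = 1
p(10*(-8) - 8) - d(-254) = 1 - 1*(-254) = 1 + 254 = 255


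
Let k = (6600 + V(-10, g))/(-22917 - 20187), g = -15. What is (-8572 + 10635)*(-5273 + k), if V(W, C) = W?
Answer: -234453742433/21552 ≈ -1.0879e+7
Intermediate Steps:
k = -3295/21552 (k = (6600 - 10)/(-22917 - 20187) = 6590/(-43104) = 6590*(-1/43104) = -3295/21552 ≈ -0.15289)
(-8572 + 10635)*(-5273 + k) = (-8572 + 10635)*(-5273 - 3295/21552) = 2063*(-113646991/21552) = -234453742433/21552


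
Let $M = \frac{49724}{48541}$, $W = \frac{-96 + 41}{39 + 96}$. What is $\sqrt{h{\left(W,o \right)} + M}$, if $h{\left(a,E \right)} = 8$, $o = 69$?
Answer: $\frac{2 \sqrt{5315870533}}{48541} \approx 3.0041$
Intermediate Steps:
$W = - \frac{11}{27}$ ($W = - \frac{55}{135} = \left(-55\right) \frac{1}{135} = - \frac{11}{27} \approx -0.40741$)
$M = \frac{49724}{48541}$ ($M = 49724 \cdot \frac{1}{48541} = \frac{49724}{48541} \approx 1.0244$)
$\sqrt{h{\left(W,o \right)} + M} = \sqrt{8 + \frac{49724}{48541}} = \sqrt{\frac{438052}{48541}} = \frac{2 \sqrt{5315870533}}{48541}$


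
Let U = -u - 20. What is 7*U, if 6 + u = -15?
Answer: 7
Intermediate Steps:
u = -21 (u = -6 - 15 = -21)
U = 1 (U = -1*(-21) - 20 = 21 - 20 = 1)
7*U = 7*1 = 7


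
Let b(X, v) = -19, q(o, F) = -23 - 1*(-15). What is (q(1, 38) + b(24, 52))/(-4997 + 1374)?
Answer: 27/3623 ≈ 0.0074524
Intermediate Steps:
q(o, F) = -8 (q(o, F) = -23 + 15 = -8)
(q(1, 38) + b(24, 52))/(-4997 + 1374) = (-8 - 19)/(-4997 + 1374) = -27/(-3623) = -27*(-1/3623) = 27/3623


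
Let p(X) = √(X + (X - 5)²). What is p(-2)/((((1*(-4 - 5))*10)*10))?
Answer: -√47/900 ≈ -0.0076174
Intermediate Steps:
p(X) = √(X + (-5 + X)²)
p(-2)/((((1*(-4 - 5))*10)*10)) = √(-2 + (-5 - 2)²)/((((1*(-4 - 5))*10)*10)) = √(-2 + (-7)²)/((((1*(-9))*10)*10)) = √(-2 + 49)/((-9*10*10)) = √47/((-90*10)) = √47/(-900) = √47*(-1/900) = -√47/900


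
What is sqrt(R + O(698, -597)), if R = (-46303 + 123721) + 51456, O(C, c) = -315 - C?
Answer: sqrt(127861) ≈ 357.58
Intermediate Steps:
R = 128874 (R = 77418 + 51456 = 128874)
sqrt(R + O(698, -597)) = sqrt(128874 + (-315 - 1*698)) = sqrt(128874 + (-315 - 698)) = sqrt(128874 - 1013) = sqrt(127861)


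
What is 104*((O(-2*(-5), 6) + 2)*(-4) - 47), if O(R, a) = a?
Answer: -8216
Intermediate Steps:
104*((O(-2*(-5), 6) + 2)*(-4) - 47) = 104*((6 + 2)*(-4) - 47) = 104*(8*(-4) - 47) = 104*(-32 - 47) = 104*(-79) = -8216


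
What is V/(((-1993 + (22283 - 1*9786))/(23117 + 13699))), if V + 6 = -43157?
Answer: -15279702/101 ≈ -1.5128e+5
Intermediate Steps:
V = -43163 (V = -6 - 43157 = -43163)
V/(((-1993 + (22283 - 1*9786))/(23117 + 13699))) = -43163*(23117 + 13699)/(-1993 + (22283 - 1*9786)) = -43163*36816/(-1993 + (22283 - 9786)) = -43163*36816/(-1993 + 12497) = -43163/(10504*(1/36816)) = -43163/101/354 = -43163*354/101 = -15279702/101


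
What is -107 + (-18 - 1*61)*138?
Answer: -11009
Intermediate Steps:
-107 + (-18 - 1*61)*138 = -107 + (-18 - 61)*138 = -107 - 79*138 = -107 - 10902 = -11009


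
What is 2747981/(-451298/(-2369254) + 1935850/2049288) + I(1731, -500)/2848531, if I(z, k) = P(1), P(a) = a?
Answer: 9501437237394188021637799/3924819904418424361 ≈ 2.4209e+6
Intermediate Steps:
I(z, k) = 1
2747981/(-451298/(-2369254) + 1935850/2049288) + I(1731, -500)/2848531 = 2747981/(-451298/(-2369254) + 1935850/2049288) + 1/2848531 = 2747981/(-451298*(-1/2369254) + 1935850*(1/2049288)) + 1*(1/2848531) = 2747981/(225649/1184627 + 967925/1024644) + 1/2848531 = 2747981/(1377839982931/1213820947788) + 1/2848531 = 2747981*(1213820947788/1377839982931) + 1/2848531 = 3335556901923416028/1377839982931 + 1/2848531 = 9501437237394188021637799/3924819904418424361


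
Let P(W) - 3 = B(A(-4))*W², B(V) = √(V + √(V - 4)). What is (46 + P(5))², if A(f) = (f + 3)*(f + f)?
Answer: 8651 + 2450*√10 ≈ 16399.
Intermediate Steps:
A(f) = 2*f*(3 + f) (A(f) = (3 + f)*(2*f) = 2*f*(3 + f))
B(V) = √(V + √(-4 + V))
P(W) = 3 + √10*W² (P(W) = 3 + √(2*(-4)*(3 - 4) + √(-4 + 2*(-4)*(3 - 4)))*W² = 3 + √(2*(-4)*(-1) + √(-4 + 2*(-4)*(-1)))*W² = 3 + √(8 + √(-4 + 8))*W² = 3 + √(8 + √4)*W² = 3 + √(8 + 2)*W² = 3 + √10*W²)
(46 + P(5))² = (46 + (3 + √10*5²))² = (46 + (3 + √10*25))² = (46 + (3 + 25*√10))² = (49 + 25*√10)²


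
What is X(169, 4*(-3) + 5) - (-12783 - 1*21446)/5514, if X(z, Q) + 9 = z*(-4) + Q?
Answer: -3781459/5514 ≈ -685.79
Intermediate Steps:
X(z, Q) = -9 + Q - 4*z (X(z, Q) = -9 + (z*(-4) + Q) = -9 + (-4*z + Q) = -9 + (Q - 4*z) = -9 + Q - 4*z)
X(169, 4*(-3) + 5) - (-12783 - 1*21446)/5514 = (-9 + (4*(-3) + 5) - 4*169) - (-12783 - 1*21446)/5514 = (-9 + (-12 + 5) - 676) - (-12783 - 21446)/5514 = (-9 - 7 - 676) - (-34229)/5514 = -692 - 1*(-34229/5514) = -692 + 34229/5514 = -3781459/5514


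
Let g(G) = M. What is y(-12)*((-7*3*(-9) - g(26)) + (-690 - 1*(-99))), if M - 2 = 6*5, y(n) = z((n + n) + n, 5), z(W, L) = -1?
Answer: 434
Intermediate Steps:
y(n) = -1
M = 32 (M = 2 + 6*5 = 2 + 30 = 32)
g(G) = 32
y(-12)*((-7*3*(-9) - g(26)) + (-690 - 1*(-99))) = -((-7*3*(-9) - 1*32) + (-690 - 1*(-99))) = -((-21*(-9) - 32) + (-690 + 99)) = -((189 - 32) - 591) = -(157 - 591) = -1*(-434) = 434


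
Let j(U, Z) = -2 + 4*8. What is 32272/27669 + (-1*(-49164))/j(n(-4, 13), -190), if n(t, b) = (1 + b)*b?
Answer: 226881146/138345 ≈ 1640.0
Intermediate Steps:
n(t, b) = b*(1 + b)
j(U, Z) = 30 (j(U, Z) = -2 + 32 = 30)
32272/27669 + (-1*(-49164))/j(n(-4, 13), -190) = 32272/27669 - 1*(-49164)/30 = 32272*(1/27669) + 49164*(1/30) = 32272/27669 + 8194/5 = 226881146/138345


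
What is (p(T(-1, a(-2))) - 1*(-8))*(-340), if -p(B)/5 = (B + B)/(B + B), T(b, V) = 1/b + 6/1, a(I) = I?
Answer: -1020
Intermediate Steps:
T(b, V) = 6 + 1/b (T(b, V) = 1/b + 6*1 = 1/b + 6 = 6 + 1/b)
p(B) = -5 (p(B) = -5*(B + B)/(B + B) = -5*2*B/(2*B) = -5*2*B*1/(2*B) = -5*1 = -5)
(p(T(-1, a(-2))) - 1*(-8))*(-340) = (-5 - 1*(-8))*(-340) = (-5 + 8)*(-340) = 3*(-340) = -1020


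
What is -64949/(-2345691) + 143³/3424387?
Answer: 7081696553300/8032553766417 ≈ 0.88162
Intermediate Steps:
-64949/(-2345691) + 143³/3424387 = -64949*(-1/2345691) + 2924207*(1/3424387) = 64949/2345691 + 2924207/3424387 = 7081696553300/8032553766417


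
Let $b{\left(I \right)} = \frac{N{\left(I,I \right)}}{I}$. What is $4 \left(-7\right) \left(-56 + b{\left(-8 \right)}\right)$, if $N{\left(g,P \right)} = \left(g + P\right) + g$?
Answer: $1484$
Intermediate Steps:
$N{\left(g,P \right)} = P + 2 g$ ($N{\left(g,P \right)} = \left(P + g\right) + g = P + 2 g$)
$b{\left(I \right)} = 3$ ($b{\left(I \right)} = \frac{I + 2 I}{I} = \frac{3 I}{I} = 3$)
$4 \left(-7\right) \left(-56 + b{\left(-8 \right)}\right) = 4 \left(-7\right) \left(-56 + 3\right) = \left(-28\right) \left(-53\right) = 1484$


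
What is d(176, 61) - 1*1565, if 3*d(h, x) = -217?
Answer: -4912/3 ≈ -1637.3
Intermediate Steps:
d(h, x) = -217/3 (d(h, x) = (⅓)*(-217) = -217/3)
d(176, 61) - 1*1565 = -217/3 - 1*1565 = -217/3 - 1565 = -4912/3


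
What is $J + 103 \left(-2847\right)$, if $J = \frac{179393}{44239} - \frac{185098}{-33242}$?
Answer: $- \frac{215611981237715}{735296419} \approx -2.9323 \cdot 10^{5}$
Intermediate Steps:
$J = \frac{7075966264}{735296419}$ ($J = 179393 \cdot \frac{1}{44239} - - \frac{92549}{16621} = \frac{179393}{44239} + \frac{92549}{16621} = \frac{7075966264}{735296419} \approx 9.6233$)
$J + 103 \left(-2847\right) = \frac{7075966264}{735296419} + 103 \left(-2847\right) = \frac{7075966264}{735296419} - 293241 = - \frac{215611981237715}{735296419}$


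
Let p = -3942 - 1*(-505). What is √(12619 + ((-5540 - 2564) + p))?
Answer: 7*√22 ≈ 32.833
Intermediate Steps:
p = -3437 (p = -3942 + 505 = -3437)
√(12619 + ((-5540 - 2564) + p)) = √(12619 + ((-5540 - 2564) - 3437)) = √(12619 + (-8104 - 3437)) = √(12619 - 11541) = √1078 = 7*√22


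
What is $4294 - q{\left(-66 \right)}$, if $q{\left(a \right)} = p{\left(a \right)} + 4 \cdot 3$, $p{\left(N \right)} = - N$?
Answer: $4216$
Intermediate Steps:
$q{\left(a \right)} = 12 - a$ ($q{\left(a \right)} = - a + 4 \cdot 3 = - a + 12 = 12 - a$)
$4294 - q{\left(-66 \right)} = 4294 - \left(12 - -66\right) = 4294 - \left(12 + 66\right) = 4294 - 78 = 4216$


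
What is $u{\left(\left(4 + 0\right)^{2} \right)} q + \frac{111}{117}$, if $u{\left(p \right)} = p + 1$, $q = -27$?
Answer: $- \frac{17864}{39} \approx -458.05$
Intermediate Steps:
$u{\left(p \right)} = 1 + p$
$u{\left(\left(4 + 0\right)^{2} \right)} q + \frac{111}{117} = \left(1 + \left(4 + 0\right)^{2}\right) \left(-27\right) + \frac{111}{117} = \left(1 + 4^{2}\right) \left(-27\right) + 111 \cdot \frac{1}{117} = \left(1 + 16\right) \left(-27\right) + \frac{37}{39} = 17 \left(-27\right) + \frac{37}{39} = -459 + \frac{37}{39} = - \frac{17864}{39}$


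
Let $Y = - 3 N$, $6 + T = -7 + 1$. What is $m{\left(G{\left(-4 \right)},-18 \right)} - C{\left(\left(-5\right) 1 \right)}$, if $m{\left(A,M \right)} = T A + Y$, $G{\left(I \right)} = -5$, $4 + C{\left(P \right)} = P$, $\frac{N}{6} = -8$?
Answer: $213$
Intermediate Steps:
$N = -48$ ($N = 6 \left(-8\right) = -48$)
$C{\left(P \right)} = -4 + P$
$T = -12$ ($T = -6 + \left(-7 + 1\right) = -6 - 6 = -12$)
$Y = 144$ ($Y = \left(-3\right) \left(-48\right) = 144$)
$m{\left(A,M \right)} = 144 - 12 A$ ($m{\left(A,M \right)} = - 12 A + 144 = 144 - 12 A$)
$m{\left(G{\left(-4 \right)},-18 \right)} - C{\left(\left(-5\right) 1 \right)} = \left(144 - -60\right) - \left(-4 - 5\right) = \left(144 + 60\right) - \left(-4 - 5\right) = 204 - -9 = 204 + 9 = 213$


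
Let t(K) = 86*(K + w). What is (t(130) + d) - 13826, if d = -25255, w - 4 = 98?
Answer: -19129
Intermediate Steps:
w = 102 (w = 4 + 98 = 102)
t(K) = 8772 + 86*K (t(K) = 86*(K + 102) = 86*(102 + K) = 8772 + 86*K)
(t(130) + d) - 13826 = ((8772 + 86*130) - 25255) - 13826 = ((8772 + 11180) - 25255) - 13826 = (19952 - 25255) - 13826 = -5303 - 13826 = -19129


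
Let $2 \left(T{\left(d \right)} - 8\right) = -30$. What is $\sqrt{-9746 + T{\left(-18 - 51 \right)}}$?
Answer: $i \sqrt{9753} \approx 98.757 i$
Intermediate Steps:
$T{\left(d \right)} = -7$ ($T{\left(d \right)} = 8 + \frac{1}{2} \left(-30\right) = 8 - 15 = -7$)
$\sqrt{-9746 + T{\left(-18 - 51 \right)}} = \sqrt{-9746 - 7} = \sqrt{-9753} = i \sqrt{9753}$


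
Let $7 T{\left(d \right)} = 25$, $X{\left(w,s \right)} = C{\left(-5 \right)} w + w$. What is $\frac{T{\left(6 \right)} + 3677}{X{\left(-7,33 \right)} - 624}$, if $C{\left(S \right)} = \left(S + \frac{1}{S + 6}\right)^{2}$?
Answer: $- \frac{25764}{5201} \approx -4.9537$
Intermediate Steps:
$C{\left(S \right)} = \left(S + \frac{1}{6 + S}\right)^{2}$
$X{\left(w,s \right)} = 17 w$ ($X{\left(w,s \right)} = \frac{\left(1 + \left(-5\right)^{2} + 6 \left(-5\right)\right)^{2}}{\left(6 - 5\right)^{2}} w + w = 1^{-2} \left(1 + 25 - 30\right)^{2} w + w = 1 \left(-4\right)^{2} w + w = 1 \cdot 16 w + w = 16 w + w = 17 w$)
$T{\left(d \right)} = \frac{25}{7}$ ($T{\left(d \right)} = \frac{1}{7} \cdot 25 = \frac{25}{7}$)
$\frac{T{\left(6 \right)} + 3677}{X{\left(-7,33 \right)} - 624} = \frac{\frac{25}{7} + 3677}{17 \left(-7\right) - 624} = \frac{25764}{7 \left(-119 - 624\right)} = \frac{25764}{7 \left(-743\right)} = \frac{25764}{7} \left(- \frac{1}{743}\right) = - \frac{25764}{5201}$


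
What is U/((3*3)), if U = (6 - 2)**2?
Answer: 16/9 ≈ 1.7778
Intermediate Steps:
U = 16 (U = 4**2 = 16)
U/((3*3)) = 16/((3*3)) = 16/9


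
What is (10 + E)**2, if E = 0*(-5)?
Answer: 100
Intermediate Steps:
E = 0
(10 + E)**2 = (10 + 0)**2 = 10**2 = 100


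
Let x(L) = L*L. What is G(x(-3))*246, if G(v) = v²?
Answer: 19926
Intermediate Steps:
x(L) = L²
G(x(-3))*246 = ((-3)²)²*246 = 9²*246 = 81*246 = 19926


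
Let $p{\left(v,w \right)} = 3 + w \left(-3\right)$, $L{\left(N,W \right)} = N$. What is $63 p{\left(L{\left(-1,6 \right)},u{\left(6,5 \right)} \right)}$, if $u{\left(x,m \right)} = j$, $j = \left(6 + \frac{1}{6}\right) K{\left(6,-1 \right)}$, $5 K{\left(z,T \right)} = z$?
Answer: $- \frac{6048}{5} \approx -1209.6$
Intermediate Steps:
$K{\left(z,T \right)} = \frac{z}{5}$
$j = \frac{37}{5}$ ($j = \left(6 + \frac{1}{6}\right) \frac{1}{5} \cdot 6 = \left(6 + \frac{1}{6}\right) \frac{6}{5} = \frac{37}{6} \cdot \frac{6}{5} = \frac{37}{5} \approx 7.4$)
$u{\left(x,m \right)} = \frac{37}{5}$
$p{\left(v,w \right)} = 3 - 3 w$
$63 p{\left(L{\left(-1,6 \right)},u{\left(6,5 \right)} \right)} = 63 \left(3 - \frac{111}{5}\right) = 63 \left(- \frac{96}{5}\right) = - \frac{6048}{5}$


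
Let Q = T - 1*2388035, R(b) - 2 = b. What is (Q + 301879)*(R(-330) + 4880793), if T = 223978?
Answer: -9088294552770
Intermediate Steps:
R(b) = 2 + b
Q = -2164057 (Q = 223978 - 1*2388035 = 223978 - 2388035 = -2164057)
(Q + 301879)*(R(-330) + 4880793) = (-2164057 + 301879)*((2 - 330) + 4880793) = -1862178*(-328 + 4880793) = -1862178*4880465 = -9088294552770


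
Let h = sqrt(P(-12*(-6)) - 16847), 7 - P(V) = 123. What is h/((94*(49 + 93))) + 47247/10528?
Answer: 47247/10528 + I*sqrt(16963)/13348 ≈ 4.4877 + 0.0097574*I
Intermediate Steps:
P(V) = -116 (P(V) = 7 - 1*123 = 7 - 123 = -116)
h = I*sqrt(16963) (h = sqrt(-116 - 16847) = sqrt(-16963) = I*sqrt(16963) ≈ 130.24*I)
h/((94*(49 + 93))) + 47247/10528 = (I*sqrt(16963))/((94*(49 + 93))) + 47247/10528 = (I*sqrt(16963))/((94*142)) + 47247*(1/10528) = (I*sqrt(16963))/13348 + 47247/10528 = (I*sqrt(16963))*(1/13348) + 47247/10528 = I*sqrt(16963)/13348 + 47247/10528 = 47247/10528 + I*sqrt(16963)/13348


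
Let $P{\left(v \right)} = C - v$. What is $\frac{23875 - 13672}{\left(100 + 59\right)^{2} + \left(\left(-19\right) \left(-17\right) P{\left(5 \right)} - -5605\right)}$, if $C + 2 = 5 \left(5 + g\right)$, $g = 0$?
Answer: $\frac{10203}{36700} \approx 0.27801$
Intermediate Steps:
$C = 23$ ($C = -2 + 5 \left(5 + 0\right) = -2 + 5 \cdot 5 = -2 + 25 = 23$)
$P{\left(v \right)} = 23 - v$
$\frac{23875 - 13672}{\left(100 + 59\right)^{2} + \left(\left(-19\right) \left(-17\right) P{\left(5 \right)} - -5605\right)} = \frac{23875 - 13672}{\left(100 + 59\right)^{2} - \left(-5605 - \left(-19\right) \left(-17\right) \left(23 - 5\right)\right)} = \frac{10203}{159^{2} + \left(323 \left(23 - 5\right) + 5605\right)} = \frac{10203}{25281 + \left(323 \cdot 18 + 5605\right)} = \frac{10203}{25281 + \left(5814 + 5605\right)} = \frac{10203}{25281 + 11419} = \frac{10203}{36700}$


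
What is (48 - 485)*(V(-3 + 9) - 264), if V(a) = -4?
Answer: 117116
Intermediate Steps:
(48 - 485)*(V(-3 + 9) - 264) = (48 - 485)*(-4 - 264) = -437*(-268) = 117116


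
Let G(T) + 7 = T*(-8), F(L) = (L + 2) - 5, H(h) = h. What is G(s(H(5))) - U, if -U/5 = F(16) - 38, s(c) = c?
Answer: -172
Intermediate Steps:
F(L) = -3 + L (F(L) = (2 + L) - 5 = -3 + L)
G(T) = -7 - 8*T (G(T) = -7 + T*(-8) = -7 - 8*T)
U = 125 (U = -5*((-3 + 16) - 38) = -5*(13 - 38) = -5*(-25) = 125)
G(s(H(5))) - U = (-7 - 8*5) - 1*125 = (-7 - 40) - 125 = -47 - 125 = -172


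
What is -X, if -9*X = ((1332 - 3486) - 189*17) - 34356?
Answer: -13241/3 ≈ -4413.7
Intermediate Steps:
X = 13241/3 (X = -(((1332 - 3486) - 189*17) - 34356)/9 = -((-2154 - 1*3213) - 34356)/9 = -((-2154 - 3213) - 34356)/9 = -(-5367 - 34356)/9 = -1/9*(-39723) = 13241/3 ≈ 4413.7)
-X = -1*13241/3 = -13241/3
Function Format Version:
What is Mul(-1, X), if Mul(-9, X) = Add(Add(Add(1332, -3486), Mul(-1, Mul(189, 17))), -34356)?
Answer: Rational(-13241, 3) ≈ -4413.7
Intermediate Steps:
X = Rational(13241, 3) (X = Mul(Rational(-1, 9), Add(Add(Add(1332, -3486), Mul(-1, Mul(189, 17))), -34356)) = Mul(Rational(-1, 9), Add(Add(-2154, Mul(-1, 3213)), -34356)) = Mul(Rational(-1, 9), Add(Add(-2154, -3213), -34356)) = Mul(Rational(-1, 9), Add(-5367, -34356)) = Mul(Rational(-1, 9), -39723) = Rational(13241, 3) ≈ 4413.7)
Mul(-1, X) = Mul(-1, Rational(13241, 3)) = Rational(-13241, 3)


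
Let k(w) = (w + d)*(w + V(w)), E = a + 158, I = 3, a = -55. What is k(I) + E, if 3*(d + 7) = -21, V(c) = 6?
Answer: 4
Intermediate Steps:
d = -14 (d = -7 + (⅓)*(-21) = -7 - 7 = -14)
E = 103 (E = -55 + 158 = 103)
k(w) = (-14 + w)*(6 + w) (k(w) = (w - 14)*(w + 6) = (-14 + w)*(6 + w))
k(I) + E = (-84 + 3² - 8*3) + 103 = (-84 + 9 - 24) + 103 = -99 + 103 = 4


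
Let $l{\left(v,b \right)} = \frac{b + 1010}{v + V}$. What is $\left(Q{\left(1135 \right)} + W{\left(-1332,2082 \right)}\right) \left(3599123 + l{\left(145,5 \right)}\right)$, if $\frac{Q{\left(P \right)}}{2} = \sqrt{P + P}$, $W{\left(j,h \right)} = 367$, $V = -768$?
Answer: $\frac{117558101334}{89} + \frac{640643604 \sqrt{2270}}{89} \approx 1.6638 \cdot 10^{9}$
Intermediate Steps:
$l{\left(v,b \right)} = \frac{1010 + b}{-768 + v}$ ($l{\left(v,b \right)} = \frac{b + 1010}{v - 768} = \frac{1010 + b}{-768 + v}$)
$Q{\left(P \right)} = 2 \sqrt{2} \sqrt{P}$ ($Q{\left(P \right)} = 2 \sqrt{P + P} = 2 \sqrt{2 P} = 2 \sqrt{2} \sqrt{P}$)
$\left(Q{\left(1135 \right)} + W{\left(-1332,2082 \right)}\right) \left(3599123 + l{\left(145,5 \right)}\right) = \left(2 \sqrt{2} \sqrt{1135} + 367\right) \left(3599123 + \frac{1010 + 5}{-768 + 145}\right) = \left(2 \sqrt{2270} + 367\right) \left(3599123 + \frac{1}{-623} \cdot 1015\right) = \left(367 + 2 \sqrt{2270}\right) \left(3599123 - \frac{145}{89}\right) = \left(367 + 2 \sqrt{2270}\right) \frac{320321802}{89} = \frac{117558101334}{89} + \frac{640643604 \sqrt{2270}}{89}$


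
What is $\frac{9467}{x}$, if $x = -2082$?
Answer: $- \frac{9467}{2082} \approx -4.5471$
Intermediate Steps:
$\frac{9467}{x} = \frac{9467}{-2082} = 9467 \left(- \frac{1}{2082}\right) = - \frac{9467}{2082}$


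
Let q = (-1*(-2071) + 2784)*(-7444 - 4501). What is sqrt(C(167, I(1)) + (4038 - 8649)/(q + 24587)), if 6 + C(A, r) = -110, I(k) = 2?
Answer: I*sqrt(10827735487686501)/9661398 ≈ 10.77*I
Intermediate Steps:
C(A, r) = -116 (C(A, r) = -6 - 110 = -116)
q = -57992975 (q = (2071 + 2784)*(-11945) = 4855*(-11945) = -57992975)
sqrt(C(167, I(1)) + (4038 - 8649)/(q + 24587)) = sqrt(-116 + (4038 - 8649)/(-57992975 + 24587)) = sqrt(-116 - 4611/(-57968388)) = sqrt(-116 - 4611*(-1/57968388)) = sqrt(-116 + 1537/19322796) = sqrt(-2241442799/19322796) = I*sqrt(10827735487686501)/9661398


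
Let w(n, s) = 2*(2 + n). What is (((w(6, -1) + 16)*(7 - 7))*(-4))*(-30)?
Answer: 0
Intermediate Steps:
w(n, s) = 4 + 2*n
(((w(6, -1) + 16)*(7 - 7))*(-4))*(-30) = ((((4 + 2*6) + 16)*(7 - 7))*(-4))*(-30) = ((((4 + 12) + 16)*0)*(-4))*(-30) = (((16 + 16)*0)*(-4))*(-30) = ((32*0)*(-4))*(-30) = (0*(-4))*(-30) = 0*(-30) = 0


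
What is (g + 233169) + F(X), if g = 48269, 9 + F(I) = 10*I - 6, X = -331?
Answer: 278113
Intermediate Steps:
F(I) = -15 + 10*I (F(I) = -9 + (10*I - 6) = -9 + (-6 + 10*I) = -15 + 10*I)
(g + 233169) + F(X) = (48269 + 233169) + (-15 + 10*(-331)) = 281438 + (-15 - 3310) = 281438 - 3325 = 278113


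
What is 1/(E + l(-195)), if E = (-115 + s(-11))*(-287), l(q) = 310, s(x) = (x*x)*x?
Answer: 1/415312 ≈ 2.4078e-6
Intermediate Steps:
s(x) = x³ (s(x) = x²*x = x³)
E = 415002 (E = (-115 + (-11)³)*(-287) = (-115 - 1331)*(-287) = -1446*(-287) = 415002)
1/(E + l(-195)) = 1/(415002 + 310) = 1/415312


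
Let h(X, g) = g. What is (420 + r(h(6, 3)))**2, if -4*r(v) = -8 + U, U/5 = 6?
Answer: 687241/4 ≈ 1.7181e+5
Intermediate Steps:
U = 30 (U = 5*6 = 30)
r(v) = -11/2 (r(v) = -(-8 + 30)/4 = -1/4*22 = -11/2)
(420 + r(h(6, 3)))**2 = (420 - 11/2)**2 = (829/2)**2 = 687241/4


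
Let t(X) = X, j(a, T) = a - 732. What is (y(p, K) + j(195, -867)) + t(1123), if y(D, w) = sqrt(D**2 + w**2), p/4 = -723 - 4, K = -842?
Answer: 586 + 2*sqrt(2291357) ≈ 3613.4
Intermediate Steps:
j(a, T) = -732 + a
p = -2908 (p = 4*(-723 - 4) = 4*(-727) = -2908)
(y(p, K) + j(195, -867)) + t(1123) = (sqrt((-2908)**2 + (-842)**2) + (-732 + 195)) + 1123 = (sqrt(8456464 + 708964) - 537) + 1123 = (sqrt(9165428) - 537) + 1123 = (2*sqrt(2291357) - 537) + 1123 = (-537 + 2*sqrt(2291357)) + 1123 = 586 + 2*sqrt(2291357)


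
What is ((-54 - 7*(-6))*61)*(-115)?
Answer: 84180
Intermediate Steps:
((-54 - 7*(-6))*61)*(-115) = ((-54 - 1*(-42))*61)*(-115) = ((-54 + 42)*61)*(-115) = -12*61*(-115) = -732*(-115) = 84180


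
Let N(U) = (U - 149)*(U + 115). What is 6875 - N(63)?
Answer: 22183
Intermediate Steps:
N(U) = (-149 + U)*(115 + U)
6875 - N(63) = 6875 - (-17135 + 63² - 34*63) = 6875 - (-17135 + 3969 - 2142) = 6875 - 1*(-15308) = 6875 + 15308 = 22183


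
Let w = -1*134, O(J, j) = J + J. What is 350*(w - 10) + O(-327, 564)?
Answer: -51054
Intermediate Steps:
O(J, j) = 2*J
w = -134
350*(w - 10) + O(-327, 564) = 350*(-134 - 10) + 2*(-327) = 350*(-144) - 654 = -50400 - 654 = -51054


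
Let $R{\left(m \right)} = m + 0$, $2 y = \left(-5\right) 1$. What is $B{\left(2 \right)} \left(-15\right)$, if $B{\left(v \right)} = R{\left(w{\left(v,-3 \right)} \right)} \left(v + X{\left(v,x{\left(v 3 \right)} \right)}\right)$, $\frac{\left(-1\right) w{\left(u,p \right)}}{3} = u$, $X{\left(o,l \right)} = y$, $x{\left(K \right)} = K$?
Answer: $-45$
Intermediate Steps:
$y = - \frac{5}{2}$ ($y = \frac{\left(-5\right) 1}{2} = \frac{1}{2} \left(-5\right) = - \frac{5}{2} \approx -2.5$)
$X{\left(o,l \right)} = - \frac{5}{2}$
$w{\left(u,p \right)} = - 3 u$
$R{\left(m \right)} = m$
$B{\left(v \right)} = - 3 v \left(- \frac{5}{2} + v\right)$ ($B{\left(v \right)} = - 3 v \left(v - \frac{5}{2}\right) = - 3 v \left(- \frac{5}{2} + v\right)$)
$B{\left(2 \right)} \left(-15\right) = \frac{3}{2} \cdot 2 \left(5 - 4\right) \left(-15\right) = \frac{3}{2} \cdot 2 \cdot 1 \left(-15\right) = 3 \left(-15\right) = -45$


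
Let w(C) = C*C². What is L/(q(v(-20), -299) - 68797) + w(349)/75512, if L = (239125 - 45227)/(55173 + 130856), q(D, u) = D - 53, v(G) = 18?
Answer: 34019453036882531/60432008790096 ≈ 562.94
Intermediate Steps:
q(D, u) = -53 + D
w(C) = C³
L = 193898/186029 ≈ 1.0423
L/(q(v(-20), -299) - 68797) + w(349)/75512 = 193898/(186029*((-53 + 18) - 68797)) + 349³/75512 = 193898/(186029*(-35 - 68797)) + 42508549*(1/75512) = (193898/186029)/(-68832) + 42508549/75512 = (193898/186029)*(-1/68832) + 42508549/75512 = -96949/6402374064 + 42508549/75512 = 34019453036882531/60432008790096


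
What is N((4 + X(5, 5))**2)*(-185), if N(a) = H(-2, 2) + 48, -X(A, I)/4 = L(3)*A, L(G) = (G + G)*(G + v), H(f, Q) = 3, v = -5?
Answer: -9435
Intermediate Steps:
L(G) = 2*G*(-5 + G) (L(G) = (G + G)*(G - 5) = (2*G)*(-5 + G) = 2*G*(-5 + G))
X(A, I) = 48*A (X(A, I) = -4*2*3*(-5 + 3)*A = -4*2*3*(-2)*A = -(-48)*A = 48*A)
N(a) = 51 (N(a) = 3 + 48 = 51)
N((4 + X(5, 5))**2)*(-185) = 51*(-185) = -9435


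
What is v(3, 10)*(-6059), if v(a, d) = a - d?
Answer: 42413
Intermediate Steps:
v(3, 10)*(-6059) = (3 - 1*10)*(-6059) = (3 - 10)*(-6059) = -7*(-6059) = 42413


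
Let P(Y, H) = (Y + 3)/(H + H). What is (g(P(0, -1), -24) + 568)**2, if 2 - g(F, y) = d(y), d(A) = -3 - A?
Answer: 301401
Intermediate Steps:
P(Y, H) = (3 + Y)/(2*H) (P(Y, H) = (3 + Y)/((2*H)) = (3 + Y)*(1/(2*H)) = (3 + Y)/(2*H))
g(F, y) = 5 + y (g(F, y) = 2 - (-3 - y) = 2 + (3 + y) = 5 + y)
(g(P(0, -1), -24) + 568)**2 = ((5 - 24) + 568)**2 = (-19 + 568)**2 = 549**2 = 301401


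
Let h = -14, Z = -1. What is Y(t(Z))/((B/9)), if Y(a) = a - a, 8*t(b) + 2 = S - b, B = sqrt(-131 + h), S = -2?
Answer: 0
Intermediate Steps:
B = I*sqrt(145) (B = sqrt(-131 - 14) = sqrt(-145) = I*sqrt(145) ≈ 12.042*I)
t(b) = -1/2 - b/8 (t(b) = -1/4 + (-2 - b)/8 = -1/4 + (-1/4 - b/8) = -1/2 - b/8)
Y(a) = 0
Y(t(Z))/((B/9)) = 0/(((I*sqrt(145))/9)) = 0/(((I*sqrt(145))*(1/9))) = 0/((I*sqrt(145)/9)) = 0*(-9*I*sqrt(145)/145) = 0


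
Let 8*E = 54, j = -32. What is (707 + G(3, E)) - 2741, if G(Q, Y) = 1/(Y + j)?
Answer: -205438/101 ≈ -2034.0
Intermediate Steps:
E = 27/4 (E = (⅛)*54 = 27/4 ≈ 6.7500)
G(Q, Y) = 1/(-32 + Y) (G(Q, Y) = 1/(Y - 32) = 1/(-32 + Y))
(707 + G(3, E)) - 2741 = (707 + 1/(-32 + 27/4)) - 2741 = (707 + 1/(-101/4)) - 2741 = (707 - 4/101) - 2741 = 71403/101 - 2741 = -205438/101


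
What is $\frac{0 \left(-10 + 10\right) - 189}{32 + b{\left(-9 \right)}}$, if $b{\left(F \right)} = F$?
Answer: $- \frac{189}{23} \approx -8.2174$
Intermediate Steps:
$\frac{0 \left(-10 + 10\right) - 189}{32 + b{\left(-9 \right)}} = \frac{0 \left(-10 + 10\right) - 189}{32 - 9} = \frac{0 \cdot 0 - 189}{23} = \left(0 - 189\right) \frac{1}{23} = \left(-189\right) \frac{1}{23} = - \frac{189}{23}$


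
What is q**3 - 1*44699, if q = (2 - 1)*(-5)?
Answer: -44824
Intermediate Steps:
q = -5 (q = 1*(-5) = -5)
q**3 - 1*44699 = (-5)**3 - 1*44699 = -125 - 44699 = -44824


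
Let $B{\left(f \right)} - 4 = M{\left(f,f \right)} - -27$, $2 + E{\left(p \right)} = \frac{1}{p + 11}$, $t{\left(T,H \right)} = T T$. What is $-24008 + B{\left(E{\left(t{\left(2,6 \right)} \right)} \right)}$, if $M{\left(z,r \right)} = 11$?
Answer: $-23966$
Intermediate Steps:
$t{\left(T,H \right)} = T^{2}$
$E{\left(p \right)} = -2 + \frac{1}{11 + p}$ ($E{\left(p \right)} = -2 + \frac{1}{p + 11} = -2 + \frac{1}{11 + p}$)
$B{\left(f \right)} = 42$ ($B{\left(f \right)} = 4 + \left(11 - -27\right) = 4 + \left(11 + 27\right) = 4 + 38 = 42$)
$-24008 + B{\left(E{\left(t{\left(2,6 \right)} \right)} \right)} = -24008 + 42 = -23966$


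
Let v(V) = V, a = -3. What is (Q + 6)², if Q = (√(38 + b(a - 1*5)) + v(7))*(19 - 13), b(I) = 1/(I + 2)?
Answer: (48 + √1362)² ≈ 7208.9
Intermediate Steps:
b(I) = 1/(2 + I)
Q = 42 + √1362 (Q = (√(38 + 1/(2 + (-3 - 1*5))) + 7)*(19 - 13) = (√(38 + 1/(2 + (-3 - 5))) + 7)*6 = (√(38 + 1/(2 - 8)) + 7)*6 = (√(38 + 1/(-6)) + 7)*6 = (√(38 - ⅙) + 7)*6 = (√(227/6) + 7)*6 = (√1362/6 + 7)*6 = (7 + √1362/6)*6 = 42 + √1362 ≈ 78.905)
(Q + 6)² = ((42 + √1362) + 6)² = (48 + √1362)²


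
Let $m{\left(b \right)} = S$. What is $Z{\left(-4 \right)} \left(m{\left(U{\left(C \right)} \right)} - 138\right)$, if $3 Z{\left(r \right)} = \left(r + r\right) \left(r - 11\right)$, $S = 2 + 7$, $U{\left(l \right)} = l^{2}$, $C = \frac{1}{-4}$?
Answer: $-5160$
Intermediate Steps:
$C = - \frac{1}{4} \approx -0.25$
$S = 9$
$m{\left(b \right)} = 9$
$Z{\left(r \right)} = \frac{2 r \left(-11 + r\right)}{3}$ ($Z{\left(r \right)} = \frac{\left(r + r\right) \left(r - 11\right)}{3} = \frac{2 r \left(-11 + r\right)}{3}$)
$Z{\left(-4 \right)} \left(m{\left(U{\left(C \right)} \right)} - 138\right) = \frac{2}{3} \left(-4\right) \left(-11 - 4\right) \left(9 - 138\right) = \frac{2}{3} \left(-4\right) \left(-15\right) \left(-129\right) = 40 \left(-129\right) = -5160$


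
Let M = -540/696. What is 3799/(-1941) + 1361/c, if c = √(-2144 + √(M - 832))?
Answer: -3799/1941 + 1361*√58/√(-124352 + I*√2801458) ≈ -1.7594 - 29.391*I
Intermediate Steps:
M = -45/58 (M = -540*1/696 = -45/58 ≈ -0.77586)
c = √(-2144 + I*√2801458/58) (c = √(-2144 + √(-45/58 - 832)) = √(-2144 + √(-48301/58)) = √(-2144 + I*√2801458/58) ≈ 0.3116 + 46.304*I)
3799/(-1941) + 1361/c = 3799/(-1941) + 1361/((√(-7212416 + 58*I*√2801458)/58)) = 3799*(-1/1941) + 1361*(58/√(-7212416 + 58*I*√2801458)) = -3799/1941 + 78938/√(-7212416 + 58*I*√2801458)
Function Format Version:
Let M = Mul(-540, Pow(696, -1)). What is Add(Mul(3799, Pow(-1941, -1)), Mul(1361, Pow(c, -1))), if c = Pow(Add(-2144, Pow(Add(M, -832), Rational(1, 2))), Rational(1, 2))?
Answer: Add(Rational(-3799, 1941), Mul(1361, Pow(58, Rational(1, 2)), Pow(Add(-124352, Mul(I, Pow(2801458, Rational(1, 2)))), Rational(-1, 2)))) ≈ Add(-1.7594, Mul(-29.391, I))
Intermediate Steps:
M = Rational(-45, 58) (M = Mul(-540, Rational(1, 696)) = Rational(-45, 58) ≈ -0.77586)
c = Pow(Add(-2144, Mul(Rational(1, 58), I, Pow(2801458, Rational(1, 2)))), Rational(1, 2)) (c = Pow(Add(-2144, Pow(Add(Rational(-45, 58), -832), Rational(1, 2))), Rational(1, 2)) = Pow(Add(-2144, Pow(Rational(-48301, 58), Rational(1, 2))), Rational(1, 2)) = Pow(Add(-2144, Mul(Rational(1, 58), I, Pow(2801458, Rational(1, 2)))), Rational(1, 2)) ≈ Add(0.3116, Mul(46.304, I)))
Add(Mul(3799, Pow(-1941, -1)), Mul(1361, Pow(c, -1))) = Add(Mul(3799, Pow(-1941, -1)), Mul(1361, Pow(Mul(Rational(1, 58), Pow(Add(-7212416, Mul(58, I, Pow(2801458, Rational(1, 2)))), Rational(1, 2))), -1))) = Add(Mul(3799, Rational(-1, 1941)), Mul(1361, Mul(58, Pow(Add(-7212416, Mul(58, I, Pow(2801458, Rational(1, 2)))), Rational(-1, 2))))) = Add(Rational(-3799, 1941), Mul(78938, Pow(Add(-7212416, Mul(58, I, Pow(2801458, Rational(1, 2)))), Rational(-1, 2))))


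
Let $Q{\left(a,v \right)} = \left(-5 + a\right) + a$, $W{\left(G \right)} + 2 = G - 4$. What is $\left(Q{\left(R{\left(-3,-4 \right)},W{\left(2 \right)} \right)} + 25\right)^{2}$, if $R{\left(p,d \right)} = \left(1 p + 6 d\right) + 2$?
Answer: $900$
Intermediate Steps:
$R{\left(p,d \right)} = 2 + p + 6 d$ ($R{\left(p,d \right)} = \left(p + 6 d\right) + 2 = 2 + p + 6 d$)
$W{\left(G \right)} = -6 + G$ ($W{\left(G \right)} = -2 + \left(G - 4\right) = -2 + \left(-4 + G\right) = -6 + G$)
$Q{\left(a,v \right)} = -5 + 2 a$
$\left(Q{\left(R{\left(-3,-4 \right)},W{\left(2 \right)} \right)} + 25\right)^{2} = \left(\left(-5 + 2 \left(2 - 3 + 6 \left(-4\right)\right)\right) + 25\right)^{2} = \left(\left(-5 + 2 \left(2 - 3 - 24\right)\right) + 25\right)^{2} = \left(\left(-5 + 2 \left(-25\right)\right) + 25\right)^{2} = \left(\left(-5 - 50\right) + 25\right)^{2} = \left(-55 + 25\right)^{2} = \left(-30\right)^{2} = 900$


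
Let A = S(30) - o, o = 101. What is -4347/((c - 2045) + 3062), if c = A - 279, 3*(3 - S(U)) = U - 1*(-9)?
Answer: -1449/209 ≈ -6.9330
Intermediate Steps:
S(U) = -U/3 (S(U) = 3 - (U - 1*(-9))/3 = 3 - (U + 9)/3 = 3 - (9 + U)/3 = 3 + (-3 - U/3) = -U/3)
A = -111 (A = -⅓*30 - 1*101 = -10 - 101 = -111)
c = -390 (c = -111 - 279 = -390)
-4347/((c - 2045) + 3062) = -4347/((-390 - 2045) + 3062) = -4347/(-2435 + 3062) = -4347/627 = -4347*1/627 = -1449/209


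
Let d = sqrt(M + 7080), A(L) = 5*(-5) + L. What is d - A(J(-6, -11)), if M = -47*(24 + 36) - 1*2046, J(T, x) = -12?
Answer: 37 + 3*sqrt(246) ≈ 84.053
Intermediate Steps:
A(L) = -25 + L
M = -4866 (M = -47*60 - 2046 = -2820 - 2046 = -4866)
d = 3*sqrt(246) (d = sqrt(-4866 + 7080) = sqrt(2214) = 3*sqrt(246) ≈ 47.053)
d - A(J(-6, -11)) = 3*sqrt(246) - (-25 - 12) = 3*sqrt(246) - 1*(-37) = 3*sqrt(246) + 37 = 37 + 3*sqrt(246)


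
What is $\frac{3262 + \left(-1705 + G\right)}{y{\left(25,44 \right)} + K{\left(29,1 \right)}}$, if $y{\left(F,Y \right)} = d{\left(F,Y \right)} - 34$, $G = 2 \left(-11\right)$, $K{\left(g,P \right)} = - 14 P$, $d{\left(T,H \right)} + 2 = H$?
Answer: $- \frac{1535}{6} \approx -255.83$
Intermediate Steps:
$d{\left(T,H \right)} = -2 + H$
$G = -22$
$y{\left(F,Y \right)} = -36 + Y$ ($y{\left(F,Y \right)} = \left(-2 + Y\right) - 34 = -36 + Y$)
$\frac{3262 + \left(-1705 + G\right)}{y{\left(25,44 \right)} + K{\left(29,1 \right)}} = \frac{3262 - 1727}{\left(-36 + 44\right) - 14} = \frac{3262 - 1727}{8 - 14} = \frac{1535}{-6} = 1535 \left(- \frac{1}{6}\right) = - \frac{1535}{6}$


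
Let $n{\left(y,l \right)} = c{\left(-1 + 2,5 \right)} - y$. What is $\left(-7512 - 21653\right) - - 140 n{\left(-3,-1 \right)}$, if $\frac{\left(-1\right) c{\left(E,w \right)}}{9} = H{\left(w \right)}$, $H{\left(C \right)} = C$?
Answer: $-35045$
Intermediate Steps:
$c{\left(E,w \right)} = - 9 w$
$n{\left(y,l \right)} = -45 - y$ ($n{\left(y,l \right)} = \left(-9\right) 5 - y = -45 - y$)
$\left(-7512 - 21653\right) - - 140 n{\left(-3,-1 \right)} = \left(-7512 - 21653\right) - - 140 \left(-45 - -3\right) = \left(-7512 - 21653\right) - - 140 \left(-45 + 3\right) = -29165 - \left(-140\right) \left(-42\right) = -29165 - 5880 = -35045$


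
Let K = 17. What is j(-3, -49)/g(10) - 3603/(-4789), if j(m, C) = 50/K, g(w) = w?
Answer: 85196/81413 ≈ 1.0465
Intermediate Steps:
j(m, C) = 50/17
j(-3, -49)/g(10) - 3603/(-4789) = (50/17)/10 - 3603/(-4789) = (50/17)*(1/10) - 3603*(-1/4789) = 5/17 + 3603/4789 = 85196/81413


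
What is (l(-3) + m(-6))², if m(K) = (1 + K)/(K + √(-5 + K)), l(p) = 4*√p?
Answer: (5 + 4*√33 + 24*I*√3)²/(6 - I*√11)² ≈ -52.606 + 9.2949*I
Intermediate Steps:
m(K) = (1 + K)/(K + √(-5 + K))
(l(-3) + m(-6))² = (4*√(-3) + (1 - 6)/(-6 + √(-5 - 6)))² = (4*(I*√3) - 5/(-6 + √(-11)))² = (4*I*√3 - 5/(-6 + I*√11))² = (-5/(-6 + I*√11) + 4*I*√3)²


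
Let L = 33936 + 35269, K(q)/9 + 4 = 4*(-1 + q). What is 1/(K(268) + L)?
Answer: 1/78781 ≈ 1.2693e-5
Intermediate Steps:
K(q) = -72 + 36*q (K(q) = -36 + 9*(4*(-1 + q)) = -36 + 9*(-4 + 4*q) = -36 + (-36 + 36*q) = -72 + 36*q)
L = 69205
1/(K(268) + L) = 1/((-72 + 36*268) + 69205) = 1/((-72 + 9648) + 69205) = 1/(9576 + 69205) = 1/78781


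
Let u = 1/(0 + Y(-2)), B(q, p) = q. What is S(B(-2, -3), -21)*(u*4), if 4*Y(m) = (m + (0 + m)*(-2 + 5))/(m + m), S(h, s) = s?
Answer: -168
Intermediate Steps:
Y(m) = ½ (Y(m) = ((m + (0 + m)*(-2 + 5))/(m + m))/4 = ((m + m*3)/((2*m)))/4 = ((m + 3*m)*(1/(2*m)))/4 = ((4*m)*(1/(2*m)))/4 = (¼)*2 = ½)
u = 2 (u = 1/(0 + ½) = 1/(½) = 2)
S(B(-2, -3), -21)*(u*4) = -42*4 = -21*8 = -168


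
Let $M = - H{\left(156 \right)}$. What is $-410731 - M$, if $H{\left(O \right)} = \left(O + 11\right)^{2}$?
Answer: $-382842$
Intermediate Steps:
$H{\left(O \right)} = \left(11 + O\right)^{2}$
$M = -27889$ ($M = - \left(11 + 156\right)^{2} = - 167^{2} = \left(-1\right) 27889 = -27889$)
$-410731 - M = -410731 - -27889 = -410731 + 27889 = -382842$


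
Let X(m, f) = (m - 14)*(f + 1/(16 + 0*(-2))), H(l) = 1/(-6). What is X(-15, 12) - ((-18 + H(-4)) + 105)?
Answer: -20959/48 ≈ -436.65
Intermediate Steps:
H(l) = -⅙
X(m, f) = (-14 + m)*(1/16 + f) (X(m, f) = (-14 + m)*(f + 1/(16 + 0)) = (-14 + m)*(f + 1/16) = (-14 + m)*(1/16 + f))
X(-15, 12) - ((-18 + H(-4)) + 105) = (-7/8 - 14*12 + (1/16)*(-15) + 12*(-15)) - ((-18 - ⅙) + 105) = (-7/8 - 168 - 15/16 - 180) - (-109/6 + 105) = -5597/16 - 1*521/6 = -5597/16 - 521/6 = -20959/48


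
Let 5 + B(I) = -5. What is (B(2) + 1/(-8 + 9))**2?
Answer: 81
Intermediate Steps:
B(I) = -10 (B(I) = -5 - 5 = -10)
(B(2) + 1/(-8 + 9))**2 = (-10 + 1/(-8 + 9))**2 = (-10 + 1/1)**2 = (-10 + 1)**2 = (-9)**2 = 81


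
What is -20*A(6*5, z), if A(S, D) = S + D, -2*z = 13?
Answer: -470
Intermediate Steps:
z = -13/2 (z = -1/2*13 = -13/2 ≈ -6.5000)
A(S, D) = D + S
-20*A(6*5, z) = -20*(-13/2 + 6*5) = -20*(-13/2 + 30) = -20*47/2 = -470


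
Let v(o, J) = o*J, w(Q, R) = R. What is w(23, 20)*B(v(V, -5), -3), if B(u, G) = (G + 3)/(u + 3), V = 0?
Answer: 0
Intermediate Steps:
v(o, J) = J*o
B(u, G) = (3 + G)/(3 + u)
w(23, 20)*B(v(V, -5), -3) = 20*((3 - 3)/(3 - 5*0)) = 20*(0/(3 + 0)) = 20*(0/3) = 20*((⅓)*0) = 20*0 = 0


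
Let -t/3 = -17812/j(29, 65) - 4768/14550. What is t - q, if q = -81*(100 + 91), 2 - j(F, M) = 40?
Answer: 648080471/46075 ≈ 14066.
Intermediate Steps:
j(F, M) = -38 (j(F, M) = 2 - 1*40 = 2 - 40 = -38)
q = -15471 (q = -81*191 = -15471)
t = -64745854/46075 (t = -3*(-17812/(-38) - 4768/14550) = -3*(-17812*(-1/38) - 4768*1/14550) = -3*(8906/19 - 2384/7275) = -3*64745854/138225 = -64745854/46075 ≈ -1405.2)
t - q = -64745854/46075 - 1*(-15471) = -64745854/46075 + 15471 = 648080471/46075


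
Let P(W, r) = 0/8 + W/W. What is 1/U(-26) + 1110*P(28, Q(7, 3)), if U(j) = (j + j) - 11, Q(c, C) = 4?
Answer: 69929/63 ≈ 1110.0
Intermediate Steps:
P(W, r) = 1 (P(W, r) = 0*(1/8) + 1 = 0 + 1 = 1)
U(j) = -11 + 2*j (U(j) = 2*j - 11 = -11 + 2*j)
1/U(-26) + 1110*P(28, Q(7, 3)) = 1/(-11 + 2*(-26)) + 1110*1 = 1/(-11 - 52) + 1110 = 1/(-63) + 1110 = -1/63 + 1110 = 69929/63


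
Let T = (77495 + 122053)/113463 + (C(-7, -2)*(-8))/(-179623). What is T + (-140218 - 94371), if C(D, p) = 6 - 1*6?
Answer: -2957441351/12607 ≈ -2.3459e+5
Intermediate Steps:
C(D, p) = 0 (C(D, p) = 6 - 6 = 0)
T = 22172/12607 (T = (77495 + 122053)/113463 + (0*(-8))/(-179623) = 199548*(1/113463) + 0*(-1/179623) = 22172/12607 + 0 = 22172/12607 ≈ 1.7587)
T + (-140218 - 94371) = 22172/12607 + (-140218 - 94371) = 22172/12607 - 234589 = -2957441351/12607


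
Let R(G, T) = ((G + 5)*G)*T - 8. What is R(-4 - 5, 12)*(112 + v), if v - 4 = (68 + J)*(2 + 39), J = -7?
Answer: 1109608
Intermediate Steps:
v = 2505 (v = 4 + (68 - 7)*(2 + 39) = 4 + 61*41 = 4 + 2501 = 2505)
R(G, T) = -8 + G*T*(5 + G) (R(G, T) = ((5 + G)*G)*T - 8 = (G*(5 + G))*T - 8 = G*T*(5 + G) - 8 = -8 + G*T*(5 + G))
R(-4 - 5, 12)*(112 + v) = (-8 + 12*(-4 - 5)**2 + 5*(-4 - 5)*12)*(112 + 2505) = (-8 + 12*(-9)**2 + 5*(-9)*12)*2617 = (-8 + 12*81 - 540)*2617 = (-8 + 972 - 540)*2617 = 424*2617 = 1109608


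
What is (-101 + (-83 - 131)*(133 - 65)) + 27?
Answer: -14626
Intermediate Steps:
(-101 + (-83 - 131)*(133 - 65)) + 27 = (-101 - 214*68) + 27 = (-101 - 14552) + 27 = -14653 + 27 = -14626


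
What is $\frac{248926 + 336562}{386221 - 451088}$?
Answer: $- \frac{585488}{64867} \approx -9.026$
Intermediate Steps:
$\frac{248926 + 336562}{386221 - 451088} = \frac{585488}{-64867} = 585488 \left(- \frac{1}{64867}\right) = - \frac{585488}{64867}$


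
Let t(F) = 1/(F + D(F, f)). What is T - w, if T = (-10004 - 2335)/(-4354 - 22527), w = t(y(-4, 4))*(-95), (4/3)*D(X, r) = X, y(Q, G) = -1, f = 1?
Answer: -10128407/188167 ≈ -53.827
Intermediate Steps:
D(X, r) = 3*X/4
t(F) = 4/(7*F) (t(F) = 1/(F + 3*F/4) = 1/(7*F/4) = 4/(7*F))
w = 380/7 (w = ((4/7)/(-1))*(-95) = ((4/7)*(-1))*(-95) = -4/7*(-95) = 380/7 ≈ 54.286)
T = 12339/26881 (T = -12339/(-26881) = -12339*(-1/26881) = 12339/26881 ≈ 0.45902)
T - w = 12339/26881 - 1*380/7 = 12339/26881 - 380/7 = -10128407/188167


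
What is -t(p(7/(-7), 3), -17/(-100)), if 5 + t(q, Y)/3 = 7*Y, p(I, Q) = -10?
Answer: 1143/100 ≈ 11.430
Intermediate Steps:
t(q, Y) = -15 + 21*Y (t(q, Y) = -15 + 3*(7*Y) = -15 + 21*Y)
-t(p(7/(-7), 3), -17/(-100)) = -(-15 + 21*(-17/(-100))) = -(-15 + 21*(-17*(-1/100))) = -(-15 + 21*(17/100)) = -(-15 + 357/100) = -1*(-1143/100) = 1143/100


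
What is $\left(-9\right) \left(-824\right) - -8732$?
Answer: $16148$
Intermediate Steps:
$\left(-9\right) \left(-824\right) - -8732 = 7416 + 8732 = 16148$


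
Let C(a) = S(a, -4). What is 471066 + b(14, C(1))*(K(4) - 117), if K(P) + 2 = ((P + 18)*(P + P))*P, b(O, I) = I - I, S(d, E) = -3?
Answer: 471066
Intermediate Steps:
C(a) = -3
b(O, I) = 0
K(P) = -2 + 2*P²*(18 + P) (K(P) = -2 + ((P + 18)*(P + P))*P = -2 + ((18 + P)*(2*P))*P = -2 + (2*P*(18 + P))*P = -2 + 2*P²*(18 + P))
471066 + b(14, C(1))*(K(4) - 117) = 471066 + 0*((-2 + 2*4³ + 36*4²) - 117) = 471066 + 0*((-2 + 2*64 + 36*16) - 117) = 471066 + 0*((-2 + 128 + 576) - 117) = 471066 + 0*(702 - 117) = 471066 + 0*585 = 471066 + 0 = 471066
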